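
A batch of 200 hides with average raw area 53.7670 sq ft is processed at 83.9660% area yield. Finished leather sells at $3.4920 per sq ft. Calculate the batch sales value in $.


Raw_total = N * avg_area = 200 * 53.7670 = 10753.4000 sq ft
Finished = Raw_total * yield / 100 = 10753.4000 * 83.9660 / 100 = 9029.1998 sq ft
Value = Finished * price = 9029.1998 * 3.4920 = 31529.9659 $


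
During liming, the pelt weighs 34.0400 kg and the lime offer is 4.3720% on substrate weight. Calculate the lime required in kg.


Formula: Lime = substrate * pct / 100
Substituting: Lime = 34.0400 * 4.3720 / 100
Result: 1.4882 kg


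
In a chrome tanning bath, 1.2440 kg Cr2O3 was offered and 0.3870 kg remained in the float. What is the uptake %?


Formula: Uptake = (offered - residual) / offered * 100
Substituting: Uptake = (1.2440 - 0.3870) / 1.2440 * 100
Result: 68.8907 %


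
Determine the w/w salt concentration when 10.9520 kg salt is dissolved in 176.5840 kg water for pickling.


Formula: Conc = salt / (water + salt) * 100
Substituting: Conc = 10.9520 / (176.5840 + 10.9520) * 100
Result: 5.8399 %


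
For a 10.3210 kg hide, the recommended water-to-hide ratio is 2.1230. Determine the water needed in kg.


Formula: Water = hide_weight * ratio
Substituting: Water = 10.3210 * 2.1230
Result: 21.9115 kg


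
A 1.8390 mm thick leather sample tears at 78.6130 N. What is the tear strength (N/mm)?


Formula: Tear strength = force / thickness
Substituting: Tear strength = 78.6130 / 1.8390
Result: 42.7477 N/mm


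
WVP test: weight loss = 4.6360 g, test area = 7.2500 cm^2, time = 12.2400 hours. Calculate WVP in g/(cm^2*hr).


Formula: WVP = loss / (area * time)
Substituting: WVP = 4.6360 / (7.2500 * 12.2400)
Result: 0.0522425 g/(cm^2*hr)


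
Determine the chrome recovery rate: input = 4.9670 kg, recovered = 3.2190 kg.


Formula: Recovery = recovered / input * 100
Substituting: Recovery = 3.2190 / 4.9670 * 100
Result: 64.8077 %


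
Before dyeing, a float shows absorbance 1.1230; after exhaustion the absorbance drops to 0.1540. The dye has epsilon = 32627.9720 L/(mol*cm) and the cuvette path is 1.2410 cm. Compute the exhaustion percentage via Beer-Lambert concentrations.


c_initial = A_i / (epsilon * l) = 1.1230 / (32627.9720 * 1.2410) = 2.7734e-05 mol/L
c_final = A_f / (epsilon * l) = 0.1540 / (32627.9720 * 1.2410) = 3.8033e-06 mol/L
Exhaustion = (c_initial - c_final) / c_initial * 100 = (2.7734e-05 - 3.8033e-06) / 2.7734e-05 * 100 = 86.2867 %


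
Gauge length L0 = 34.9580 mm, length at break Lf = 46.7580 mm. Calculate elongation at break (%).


Formula: Elongation = (Lf - L0) / L0 * 100
Substituting: Elongation = (46.7580 - 34.9580) / 34.9580 * 100
Result: 33.7548 %


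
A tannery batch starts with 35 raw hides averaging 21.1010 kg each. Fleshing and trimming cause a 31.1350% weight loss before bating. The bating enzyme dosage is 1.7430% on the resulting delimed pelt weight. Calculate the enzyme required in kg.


Total_raw = N * avg_wt = 35 * 21.1010 = 738.5350 kg
Substrate = Total_raw * (1 - loss/100) = 738.5350 * (1 - 31.1350/100) = 508.5921 kg
Enzyme = Substrate * pct / 100 = 508.5921 * 1.7430 / 100 = 8.8648 kg


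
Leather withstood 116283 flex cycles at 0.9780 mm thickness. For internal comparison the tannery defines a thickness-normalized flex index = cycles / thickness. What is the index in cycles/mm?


Formula: Index = cycles / thickness
Substituting: Index = 116283 / 0.9780
Result: 118898.7730 cycles/mm


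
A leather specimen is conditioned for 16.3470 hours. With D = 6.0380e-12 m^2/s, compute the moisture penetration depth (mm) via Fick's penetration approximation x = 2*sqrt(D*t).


t = 16.3470 hr * 3600 = 58849.2000 s
D * t = 6.0380e-12 * 58849.2000 = 3.5533e-07
x = 2 * sqrt(D*t) = 2 * sqrt(3.5533e-07) = 0.00119219 m = 1.1922 mm


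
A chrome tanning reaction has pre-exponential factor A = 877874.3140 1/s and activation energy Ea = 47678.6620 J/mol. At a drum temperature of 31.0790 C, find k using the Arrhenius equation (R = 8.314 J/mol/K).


T_K = T_C + 273.15 = 31.0790 + 273.15 = 304.2290 K
exponent = -Ea / (R * T_K) = -47678.6620 / (8.314 * 304.2290) = -18.8501
k = A * exp(exponent) = 877874.3140 * exp(-18.8501) = 0.00571403 1/s


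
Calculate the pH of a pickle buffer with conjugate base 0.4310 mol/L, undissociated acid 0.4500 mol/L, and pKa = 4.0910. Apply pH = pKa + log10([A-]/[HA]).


ratio = [A-] / [HA] = 0.4310 / 0.4500 = 0.9578
log10(ratio) = -0.0187352
pH = pKa + log10(ratio) = 4.0910 - 0.0187352 = 4.0723


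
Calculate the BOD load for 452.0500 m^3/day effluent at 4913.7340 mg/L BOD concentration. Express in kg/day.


Formula: BOD_load = volume * conc / 1000
Substituting: BOD_load = 452.0500 * 4913.7340 / 1000
Result: 2221.2535 kg/day


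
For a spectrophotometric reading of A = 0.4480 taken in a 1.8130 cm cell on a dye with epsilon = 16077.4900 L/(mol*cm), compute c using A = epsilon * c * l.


Formula: c = A / (epsilon * l)
Substituting: c = 0.4480 / (16077.4900 * 1.8130)
Result: 1.5370e-05 mol/L


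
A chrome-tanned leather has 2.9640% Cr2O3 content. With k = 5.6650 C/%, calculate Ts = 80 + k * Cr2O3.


Formula: Ts = 80 + k * Cr2O3
Substituting: Ts = 80 + 5.6650 * 2.9640
Result: 96.7911 C


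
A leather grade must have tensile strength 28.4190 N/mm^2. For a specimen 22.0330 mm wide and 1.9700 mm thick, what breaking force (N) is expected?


Formula: F = TS * w * t
Substituting: F = 28.4190 * 22.0330 * 1.9700
Result: 1233.5270 N


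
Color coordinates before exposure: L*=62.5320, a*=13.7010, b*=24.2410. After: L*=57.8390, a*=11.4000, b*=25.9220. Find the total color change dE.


dL = -4.6930, da = -2.3010, db = 1.6810
dE = sqrt((-4.6930)^2 + (-2.3010)^2 + 1.6810^2) = 5.4904


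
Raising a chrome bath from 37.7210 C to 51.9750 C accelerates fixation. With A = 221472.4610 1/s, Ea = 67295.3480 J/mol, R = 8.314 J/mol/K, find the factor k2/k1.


T1 = 37.7210 + 273.15 = 310.8710 K; T2 = 51.9750 + 273.15 = 325.1250 K
k1 = A * exp(-Ea/(R*T1)) = 221472.4610 * exp(-67295.3480/(8.314*310.8710)) = 1.0902e-06 1/s
k2 = A * exp(-Ea/(R*T2)) = 221472.4610 * exp(-67295.3480/(8.314*325.1250)) = 3.4139e-06 1/s
k2/k1 = 3.4139e-06 / 1.0902e-06 = 3.1315


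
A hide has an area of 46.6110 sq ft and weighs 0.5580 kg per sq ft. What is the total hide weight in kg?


Formula: Weight = area * weight_per_sqft
Substituting: Weight = 46.6110 * 0.5580
Result: 26.0089 kg


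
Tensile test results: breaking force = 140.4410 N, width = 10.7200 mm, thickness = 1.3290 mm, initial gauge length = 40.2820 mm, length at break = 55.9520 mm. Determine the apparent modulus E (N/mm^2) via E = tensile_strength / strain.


TS = F / (w * t) = 140.4410 / (10.7200 * 1.3290) = 9.8577 N/mm^2
strain = (Lf - L0) / L0 = (55.9520 - 40.2820) / 40.2820 = 0.3890
E = TS / strain = 9.8577 / 0.3890 = 25.3406 N/mm^2


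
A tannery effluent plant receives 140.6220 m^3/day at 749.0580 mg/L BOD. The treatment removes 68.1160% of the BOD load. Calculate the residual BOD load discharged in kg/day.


Load_in = volume * conc / 1000 = 140.6220 * 749.0580 / 1000 = 105.3340 kg/day
Removed = Load_in * eff / 100 = 105.3340 * 68.1160 / 100 = 71.7493 kg/day
Load_out = Load_in - Removed = 105.3340 - 71.7493 = 33.5847 kg/day


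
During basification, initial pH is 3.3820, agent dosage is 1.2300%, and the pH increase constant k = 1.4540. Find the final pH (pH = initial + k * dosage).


Formula: pH_final = pH_initial + k * base_pct
Substituting: pH_final = 3.3820 + 1.4540 * 1.2300
Result: 5.1704


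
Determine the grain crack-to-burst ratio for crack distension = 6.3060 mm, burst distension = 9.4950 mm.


Formula: Ratio = crack / burst
Substituting: Ratio = 6.3060 / 9.4950
Result: 0.6641


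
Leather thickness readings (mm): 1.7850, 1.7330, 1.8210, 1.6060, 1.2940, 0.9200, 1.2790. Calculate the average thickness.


Formula: Average = sum / n
Substituting: Average = 10.4380 / 7
Result: 1.4911 mm


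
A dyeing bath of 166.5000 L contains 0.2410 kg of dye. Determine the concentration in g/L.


Formula: Conc = dye_mass(kg) / volume(L) * 1000
Substituting: Conc = 0.2410 / 166.5000 * 1000
Result: 1.4474 g/L


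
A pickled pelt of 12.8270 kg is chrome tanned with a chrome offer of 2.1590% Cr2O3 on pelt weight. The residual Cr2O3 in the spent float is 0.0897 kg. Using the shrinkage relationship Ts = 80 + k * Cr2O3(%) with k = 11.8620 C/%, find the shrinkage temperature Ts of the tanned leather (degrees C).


Offered = pelt * offer_pct / 100 = 12.8270 * 2.1590 / 100 = 0.2769 kg
Uptake = offered - residual = 0.2769 - 0.0897 = 0.1872 kg
Cr2O3% on pelt = uptake / pelt * 100 = 0.1872 / 12.8270 * 100 = 1.4597 %
Ts = 80 + k * Cr2O3% = 80 + 11.8620 * 1.4597 = 97.3149 C


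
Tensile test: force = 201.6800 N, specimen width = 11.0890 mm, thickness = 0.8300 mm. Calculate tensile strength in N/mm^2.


Formula: TS = force / (width * thickness)
Substituting: TS = 201.6800 / (11.0890 * 0.8300)
Result: 21.9125 N/mm^2


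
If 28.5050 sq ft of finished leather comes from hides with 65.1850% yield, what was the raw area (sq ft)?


Formula: raw = finished * 100 / yield
Substituting: raw = 28.5050 * 100 / 65.1850
Result: 43.7294 sq ft


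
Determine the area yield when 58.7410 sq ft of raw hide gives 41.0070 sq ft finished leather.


Formula: Yield = finished / raw * 100
Substituting: Yield = 41.0070 / 58.7410 * 100
Result: 69.8098 %


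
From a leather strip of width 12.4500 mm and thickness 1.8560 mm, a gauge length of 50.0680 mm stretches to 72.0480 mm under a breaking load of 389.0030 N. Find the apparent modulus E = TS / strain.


TS = F / (w * t) = 389.0030 / (12.4500 * 1.8560) = 16.8347 N/mm^2
strain = (Lf - L0) / L0 = (72.0480 - 50.0680) / 50.0680 = 0.4390
E = TS / strain = 16.8347 / 0.4390 = 38.3476 N/mm^2


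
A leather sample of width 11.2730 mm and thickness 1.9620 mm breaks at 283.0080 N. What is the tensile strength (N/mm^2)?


Formula: TS = force / (width * thickness)
Substituting: TS = 283.0080 / (11.2730 * 1.9620)
Result: 12.7956 N/mm^2


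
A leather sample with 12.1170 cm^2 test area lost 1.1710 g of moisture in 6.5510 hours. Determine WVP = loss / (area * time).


Formula: WVP = loss / (area * time)
Substituting: WVP = 1.1710 / (12.1170 * 6.5510)
Result: 0.0147521 g/(cm^2*hr)


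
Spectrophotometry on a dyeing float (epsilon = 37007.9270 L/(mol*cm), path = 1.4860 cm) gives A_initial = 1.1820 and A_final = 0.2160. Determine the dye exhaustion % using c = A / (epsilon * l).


c_initial = A_i / (epsilon * l) = 1.1820 / (37007.9270 * 1.4860) = 2.1493e-05 mol/L
c_final = A_f / (epsilon * l) = 0.2160 / (37007.9270 * 1.4860) = 3.9277e-06 mol/L
Exhaustion = (c_initial - c_final) / c_initial * 100 = (2.1493e-05 - 3.9277e-06) / 2.1493e-05 * 100 = 81.7259 %


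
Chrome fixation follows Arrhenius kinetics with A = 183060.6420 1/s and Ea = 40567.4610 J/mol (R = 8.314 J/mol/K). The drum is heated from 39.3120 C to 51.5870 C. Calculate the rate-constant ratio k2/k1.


T1 = 39.3120 + 273.15 = 312.4620 K; T2 = 51.5870 + 273.15 = 324.7370 K
k1 = A * exp(-Ea/(R*T1)) = 183060.6420 * exp(-40567.4610/(8.314*312.4620)) = 0.030244 1/s
k2 = A * exp(-Ea/(R*T2)) = 183060.6420 * exp(-40567.4610/(8.314*324.7370)) = 0.0545754 1/s
k2/k1 = 0.0545754 / 0.030244 = 1.8045


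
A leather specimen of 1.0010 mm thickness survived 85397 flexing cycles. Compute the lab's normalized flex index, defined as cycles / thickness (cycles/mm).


Formula: Index = cycles / thickness
Substituting: Index = 85397 / 1.0010
Result: 85311.6883 cycles/mm


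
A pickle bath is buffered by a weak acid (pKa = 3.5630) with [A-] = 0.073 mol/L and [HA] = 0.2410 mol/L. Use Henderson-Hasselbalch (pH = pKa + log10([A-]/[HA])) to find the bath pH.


ratio = [A-] / [HA] = 0.073 / 0.2410 = 0.3029
log10(ratio) = -0.5187
pH = pKa + log10(ratio) = 3.5630 - 0.5187 = 3.0443


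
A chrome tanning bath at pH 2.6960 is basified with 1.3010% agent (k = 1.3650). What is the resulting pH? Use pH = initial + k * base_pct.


Formula: pH_final = pH_initial + k * base_pct
Substituting: pH_final = 2.6960 + 1.3650 * 1.3010
Result: 4.4719


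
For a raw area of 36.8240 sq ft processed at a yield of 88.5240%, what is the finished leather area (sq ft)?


Formula: finished = raw * yield / 100
Substituting: finished = 36.8240 * 88.5240 / 100
Result: 32.5981 sq ft


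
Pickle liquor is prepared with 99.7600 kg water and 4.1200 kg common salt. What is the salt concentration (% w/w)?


Formula: Conc = salt / (water + salt) * 100
Substituting: Conc = 4.1200 / (99.7600 + 4.1200) * 100
Result: 3.9661 %


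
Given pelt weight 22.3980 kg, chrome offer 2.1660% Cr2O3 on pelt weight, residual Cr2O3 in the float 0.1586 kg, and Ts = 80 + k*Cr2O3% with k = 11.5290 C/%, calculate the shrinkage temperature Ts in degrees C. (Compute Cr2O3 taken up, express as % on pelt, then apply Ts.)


Offered = pelt * offer_pct / 100 = 22.3980 * 2.1660 / 100 = 0.4851 kg
Uptake = offered - residual = 0.4851 - 0.1586 = 0.3265 kg
Cr2O3% on pelt = uptake / pelt * 100 = 0.3265 / 22.3980 * 100 = 1.4579 %
Ts = 80 + k * Cr2O3% = 80 + 11.5290 * 1.4579 = 96.8081 C


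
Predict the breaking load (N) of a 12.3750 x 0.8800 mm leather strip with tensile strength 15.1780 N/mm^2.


Formula: F = TS * w * t
Substituting: F = 15.1780 * 12.3750 * 0.8800
Result: 165.2884 N


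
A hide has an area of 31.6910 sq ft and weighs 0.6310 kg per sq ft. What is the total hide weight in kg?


Formula: Weight = area * weight_per_sqft
Substituting: Weight = 31.6910 * 0.6310
Result: 19.9970 kg


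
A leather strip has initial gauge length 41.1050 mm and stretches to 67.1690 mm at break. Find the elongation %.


Formula: Elongation = (Lf - L0) / L0 * 100
Substituting: Elongation = (67.1690 - 41.1050) / 41.1050 * 100
Result: 63.4083 %


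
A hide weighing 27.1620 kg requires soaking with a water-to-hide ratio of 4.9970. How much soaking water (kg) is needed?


Formula: Water = hide_weight * ratio
Substituting: Water = 27.1620 * 4.9970
Result: 135.7285 kg


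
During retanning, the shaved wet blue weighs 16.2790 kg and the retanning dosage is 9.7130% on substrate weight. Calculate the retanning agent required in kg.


Formula: Retan = substrate * pct / 100
Substituting: Retan = 16.2790 * 9.7130 / 100
Result: 1.5812 kg


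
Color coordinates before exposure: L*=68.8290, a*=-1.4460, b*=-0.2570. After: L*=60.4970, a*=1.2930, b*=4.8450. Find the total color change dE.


dL = -8.3320, da = 2.7390, db = 5.1020
dE = sqrt((-8.3320)^2 + 2.7390^2 + 5.1020^2) = 10.1467


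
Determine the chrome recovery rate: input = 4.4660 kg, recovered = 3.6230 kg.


Formula: Recovery = recovered / input * 100
Substituting: Recovery = 3.6230 / 4.4660 * 100
Result: 81.1240 %


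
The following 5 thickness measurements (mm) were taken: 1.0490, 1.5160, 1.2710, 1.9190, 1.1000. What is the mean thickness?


Formula: Average = sum / n
Substituting: Average = 6.8550 / 5
Result: 1.3710 mm


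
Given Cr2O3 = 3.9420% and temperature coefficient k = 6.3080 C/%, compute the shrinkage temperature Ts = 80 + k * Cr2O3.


Formula: Ts = 80 + k * Cr2O3
Substituting: Ts = 80 + 6.3080 * 3.9420
Result: 104.8661 C


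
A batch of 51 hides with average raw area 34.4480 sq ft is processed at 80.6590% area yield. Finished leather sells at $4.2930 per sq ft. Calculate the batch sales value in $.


Raw_total = N * avg_area = 51 * 34.4480 = 1756.8480 sq ft
Finished = Raw_total * yield / 100 = 1756.8480 * 80.6590 / 100 = 1417.0560 sq ft
Value = Finished * price = 1417.0560 * 4.2930 = 6083.4215 $


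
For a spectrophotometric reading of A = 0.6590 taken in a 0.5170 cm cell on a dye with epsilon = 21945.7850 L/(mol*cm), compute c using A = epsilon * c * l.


Formula: c = A / (epsilon * l)
Substituting: c = 0.6590 / (21945.7850 * 0.5170)
Result: 5.8082e-05 mol/L


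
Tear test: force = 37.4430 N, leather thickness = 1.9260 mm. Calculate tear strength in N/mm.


Formula: Tear strength = force / thickness
Substituting: Tear strength = 37.4430 / 1.9260
Result: 19.4408 N/mm


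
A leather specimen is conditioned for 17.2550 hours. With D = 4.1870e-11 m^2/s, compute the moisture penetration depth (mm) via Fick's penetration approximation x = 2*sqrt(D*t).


t = 17.2550 hr * 3600 = 62118.0000 s
D * t = 4.1870e-11 * 62118.0000 = 2.6009e-06
x = 2 * sqrt(D*t) = 2 * sqrt(2.6009e-06) = 0.00322545 m = 3.2254 mm


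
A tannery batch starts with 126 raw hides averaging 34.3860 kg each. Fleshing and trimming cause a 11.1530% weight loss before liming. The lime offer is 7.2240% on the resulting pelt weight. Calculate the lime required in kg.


Total_raw = N * avg_wt = 126 * 34.3860 = 4332.6360 kg
Substrate = Total_raw * (1 - loss/100) = 4332.6360 * (1 - 11.1530/100) = 3849.4171 kg
Lime = Substrate * pct / 100 = 3849.4171 * 7.2240 / 100 = 278.0819 kg


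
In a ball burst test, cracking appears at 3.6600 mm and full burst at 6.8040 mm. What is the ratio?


Formula: Ratio = crack / burst
Substituting: Ratio = 3.6600 / 6.8040
Result: 0.5379


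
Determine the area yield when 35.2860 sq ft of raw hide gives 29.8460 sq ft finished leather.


Formula: Yield = finished / raw * 100
Substituting: Yield = 29.8460 / 35.2860 * 100
Result: 84.5831 %


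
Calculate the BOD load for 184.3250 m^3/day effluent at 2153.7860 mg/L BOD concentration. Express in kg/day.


Formula: BOD_load = volume * conc / 1000
Substituting: BOD_load = 184.3250 * 2153.7860 / 1000
Result: 396.9966 kg/day


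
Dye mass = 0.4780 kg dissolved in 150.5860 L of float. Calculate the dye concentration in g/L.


Formula: Conc = dye_mass(kg) / volume(L) * 1000
Substituting: Conc = 0.4780 / 150.5860 * 1000
Result: 3.1743 g/L


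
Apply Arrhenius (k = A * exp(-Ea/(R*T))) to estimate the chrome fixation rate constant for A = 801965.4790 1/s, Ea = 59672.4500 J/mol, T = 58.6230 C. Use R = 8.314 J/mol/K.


T_K = T_C + 273.15 = 58.6230 + 273.15 = 331.7730 K
exponent = -Ea / (R * T_K) = -59672.4500 / (8.314 * 331.7730) = -21.6333
k = A * exp(exponent) = 801965.4790 * exp(-21.6333) = 3.2280e-04 1/s


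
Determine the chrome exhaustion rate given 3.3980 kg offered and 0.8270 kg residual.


Formula: Uptake = (offered - residual) / offered * 100
Substituting: Uptake = (3.3980 - 0.8270) / 3.3980 * 100
Result: 75.6622 %


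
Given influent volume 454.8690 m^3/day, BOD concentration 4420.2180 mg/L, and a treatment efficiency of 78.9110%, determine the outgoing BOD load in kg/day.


Load_in = volume * conc / 1000 = 454.8690 * 4420.2180 / 1000 = 2010.6201 kg/day
Removed = Load_in * eff / 100 = 2010.6201 * 78.9110 / 100 = 1586.6005 kg/day
Load_out = Load_in - Removed = 2010.6201 - 1586.6005 = 424.0197 kg/day


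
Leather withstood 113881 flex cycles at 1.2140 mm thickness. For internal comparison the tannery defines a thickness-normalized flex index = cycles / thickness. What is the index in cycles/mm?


Formula: Index = cycles / thickness
Substituting: Index = 113881 / 1.2140
Result: 93806.4250 cycles/mm


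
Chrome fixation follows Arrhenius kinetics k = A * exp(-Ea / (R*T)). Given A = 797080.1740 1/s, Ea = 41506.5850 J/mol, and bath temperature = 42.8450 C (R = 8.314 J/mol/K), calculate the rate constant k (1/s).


T_K = T_C + 273.15 = 42.8450 + 273.15 = 315.9950 K
exponent = -Ea / (R * T_K) = -41506.5850 / (8.314 * 315.9950) = -15.7989
k = A * exp(exponent) = 797080.1740 * exp(-15.7989) = 0.1097 1/s


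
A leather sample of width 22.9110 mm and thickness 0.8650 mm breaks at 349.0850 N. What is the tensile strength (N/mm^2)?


Formula: TS = force / (width * thickness)
Substituting: TS = 349.0850 / (22.9110 * 0.8650)
Result: 17.6145 N/mm^2


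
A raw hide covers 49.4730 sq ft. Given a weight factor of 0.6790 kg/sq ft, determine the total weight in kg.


Formula: Weight = area * weight_per_sqft
Substituting: Weight = 49.4730 * 0.6790
Result: 33.5922 kg


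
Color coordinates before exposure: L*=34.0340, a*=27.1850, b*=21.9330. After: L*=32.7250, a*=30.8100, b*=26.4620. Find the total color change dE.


dL = -1.3090, da = 3.6250, db = 4.5290
dE = sqrt((-1.3090)^2 + 3.6250^2 + 4.5290^2) = 5.9469


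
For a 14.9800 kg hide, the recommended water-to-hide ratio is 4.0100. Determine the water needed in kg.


Formula: Water = hide_weight * ratio
Substituting: Water = 14.9800 * 4.0100
Result: 60.0698 kg


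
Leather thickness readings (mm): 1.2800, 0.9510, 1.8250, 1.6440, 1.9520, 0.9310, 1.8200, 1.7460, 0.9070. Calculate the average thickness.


Formula: Average = sum / n
Substituting: Average = 13.0560 / 9
Result: 1.4507 mm


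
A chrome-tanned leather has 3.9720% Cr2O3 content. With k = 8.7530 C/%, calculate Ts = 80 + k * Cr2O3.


Formula: Ts = 80 + k * Cr2O3
Substituting: Ts = 80 + 8.7530 * 3.9720
Result: 114.7669 C


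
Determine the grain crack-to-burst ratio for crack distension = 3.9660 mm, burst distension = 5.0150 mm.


Formula: Ratio = crack / burst
Substituting: Ratio = 3.9660 / 5.0150
Result: 0.7908


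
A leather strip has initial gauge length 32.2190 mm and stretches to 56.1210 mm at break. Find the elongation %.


Formula: Elongation = (Lf - L0) / L0 * 100
Substituting: Elongation = (56.1210 - 32.2190) / 32.2190 * 100
Result: 74.1860 %


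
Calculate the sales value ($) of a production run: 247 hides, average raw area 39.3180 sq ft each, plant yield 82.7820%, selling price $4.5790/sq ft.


Raw_total = N * avg_area = 247 * 39.3180 = 9711.5460 sq ft
Finished = Raw_total * yield / 100 = 9711.5460 * 82.7820 / 100 = 8039.4120 sq ft
Value = Finished * price = 8039.4120 * 4.5790 = 36812.4676 $


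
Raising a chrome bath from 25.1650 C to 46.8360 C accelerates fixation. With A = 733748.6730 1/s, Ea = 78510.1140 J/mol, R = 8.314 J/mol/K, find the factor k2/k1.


T1 = 25.1650 + 273.15 = 298.3150 K; T2 = 46.8360 + 273.15 = 319.9860 K
k1 = A * exp(-Ea/(R*T1)) = 733748.6730 * exp(-78510.1140/(8.314*298.3150)) = 1.3122e-08 1/s
k2 = A * exp(-Ea/(R*T2)) = 733748.6730 * exp(-78510.1140/(8.314*319.9860)) = 1.1196e-07 1/s
k2/k1 = 1.1196e-07 / 1.3122e-08 = 8.5320


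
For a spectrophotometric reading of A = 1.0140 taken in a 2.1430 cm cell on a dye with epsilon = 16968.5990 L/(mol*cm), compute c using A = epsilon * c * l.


Formula: c = A / (epsilon * l)
Substituting: c = 1.0140 / (16968.5990 * 2.1430)
Result: 2.7885e-05 mol/L


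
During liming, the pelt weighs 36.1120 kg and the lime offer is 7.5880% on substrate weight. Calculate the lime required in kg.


Formula: Lime = substrate * pct / 100
Substituting: Lime = 36.1120 * 7.5880 / 100
Result: 2.7402 kg


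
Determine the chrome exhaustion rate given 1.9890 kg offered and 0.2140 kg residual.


Formula: Uptake = (offered - residual) / offered * 100
Substituting: Uptake = (1.9890 - 0.2140) / 1.9890 * 100
Result: 89.2408 %


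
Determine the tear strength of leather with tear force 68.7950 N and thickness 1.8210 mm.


Formula: Tear strength = force / thickness
Substituting: Tear strength = 68.7950 / 1.8210
Result: 37.7787 N/mm


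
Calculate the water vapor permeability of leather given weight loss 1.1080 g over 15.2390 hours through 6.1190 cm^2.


Formula: WVP = loss / (area * time)
Substituting: WVP = 1.1080 / (6.1190 * 15.2390)
Result: 0.0118824 g/(cm^2*hr)


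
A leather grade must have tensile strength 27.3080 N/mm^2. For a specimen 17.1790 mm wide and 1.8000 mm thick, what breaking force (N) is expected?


Formula: F = TS * w * t
Substituting: F = 27.3080 * 17.1790 * 1.8000
Result: 844.4234 N


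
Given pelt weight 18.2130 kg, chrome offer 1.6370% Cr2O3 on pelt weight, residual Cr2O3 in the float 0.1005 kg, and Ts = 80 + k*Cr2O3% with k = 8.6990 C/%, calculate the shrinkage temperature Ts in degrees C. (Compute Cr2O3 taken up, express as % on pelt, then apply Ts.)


Offered = pelt * offer_pct / 100 = 18.2130 * 1.6370 / 100 = 0.2981 kg
Uptake = offered - residual = 0.2981 - 0.1005 = 0.1976 kg
Cr2O3% on pelt = uptake / pelt * 100 = 0.1976 / 18.2130 * 100 = 1.0852 %
Ts = 80 + k * Cr2O3% = 80 + 8.6990 * 1.0852 = 89.4401 C


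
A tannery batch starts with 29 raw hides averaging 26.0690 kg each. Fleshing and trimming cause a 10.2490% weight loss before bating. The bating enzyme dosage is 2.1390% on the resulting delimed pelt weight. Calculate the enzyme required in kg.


Total_raw = N * avg_wt = 29 * 26.0690 = 756.0010 kg
Substrate = Total_raw * (1 - loss/100) = 756.0010 * (1 - 10.2490/100) = 678.5185 kg
Enzyme = Substrate * pct / 100 = 678.5185 * 2.1390 / 100 = 14.5135 kg


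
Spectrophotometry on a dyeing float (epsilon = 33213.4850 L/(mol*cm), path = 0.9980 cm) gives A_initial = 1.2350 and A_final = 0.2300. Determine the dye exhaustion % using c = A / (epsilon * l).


c_initial = A_i / (epsilon * l) = 1.2350 / (33213.4850 * 0.9980) = 3.7258e-05 mol/L
c_final = A_f / (epsilon * l) = 0.2300 / (33213.4850 * 0.9980) = 6.9388e-06 mol/L
Exhaustion = (c_initial - c_final) / c_initial * 100 = (3.7258e-05 - 6.9388e-06) / 3.7258e-05 * 100 = 81.3765 %


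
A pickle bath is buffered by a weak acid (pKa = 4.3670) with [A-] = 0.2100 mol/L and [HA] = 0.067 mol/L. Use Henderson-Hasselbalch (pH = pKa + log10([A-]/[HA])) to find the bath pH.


ratio = [A-] / [HA] = 0.2100 / 0.067 = 3.1343
log10(ratio) = 0.4961
pH = pKa + log10(ratio) = 4.3670 + 0.4961 = 4.8631


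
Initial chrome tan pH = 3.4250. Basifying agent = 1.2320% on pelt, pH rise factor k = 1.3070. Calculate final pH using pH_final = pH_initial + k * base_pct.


Formula: pH_final = pH_initial + k * base_pct
Substituting: pH_final = 3.4250 + 1.3070 * 1.2320
Result: 5.0352


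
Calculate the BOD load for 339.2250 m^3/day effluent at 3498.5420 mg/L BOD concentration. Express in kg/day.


Formula: BOD_load = volume * conc / 1000
Substituting: BOD_load = 339.2250 * 3498.5420 / 1000
Result: 1186.7929 kg/day


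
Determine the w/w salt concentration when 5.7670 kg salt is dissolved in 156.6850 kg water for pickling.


Formula: Conc = salt / (water + salt) * 100
Substituting: Conc = 5.7670 / (156.6850 + 5.7670) * 100
Result: 3.5500 %


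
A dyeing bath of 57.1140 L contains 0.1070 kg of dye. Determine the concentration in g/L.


Formula: Conc = dye_mass(kg) / volume(L) * 1000
Substituting: Conc = 0.1070 / 57.1140 * 1000
Result: 1.8734 g/L


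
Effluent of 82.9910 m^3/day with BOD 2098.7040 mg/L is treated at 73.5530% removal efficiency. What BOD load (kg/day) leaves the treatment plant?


Load_in = volume * conc / 1000 = 82.9910 * 2098.7040 / 1000 = 174.1735 kg/day
Removed = Load_in * eff / 100 = 174.1735 * 73.5530 / 100 = 128.1099 kg/day
Load_out = Load_in - Removed = 174.1735 - 128.1099 = 46.0637 kg/day


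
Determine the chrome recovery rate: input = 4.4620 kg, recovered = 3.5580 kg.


Formula: Recovery = recovered / input * 100
Substituting: Recovery = 3.5580 / 4.4620 * 100
Result: 79.7400 %


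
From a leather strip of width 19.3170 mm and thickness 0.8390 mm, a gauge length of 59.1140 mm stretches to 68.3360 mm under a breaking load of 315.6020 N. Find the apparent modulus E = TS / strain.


TS = F / (w * t) = 315.6020 / (19.3170 * 0.8390) = 19.4732 N/mm^2
strain = (Lf - L0) / L0 = (68.3360 - 59.1140) / 59.1140 = 0.1560
E = TS / strain = 19.4732 / 0.1560 = 124.8255 N/mm^2


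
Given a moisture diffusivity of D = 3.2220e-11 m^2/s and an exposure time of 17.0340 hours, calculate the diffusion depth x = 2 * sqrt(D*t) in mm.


t = 17.0340 hr * 3600 = 61322.4000 s
D * t = 3.2220e-11 * 61322.4000 = 1.9758e-06
x = 2 * sqrt(D*t) = 2 * sqrt(1.9758e-06) = 0.00281127 m = 2.8113 mm


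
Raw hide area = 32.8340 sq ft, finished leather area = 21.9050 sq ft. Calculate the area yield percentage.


Formula: Yield = finished / raw * 100
Substituting: Yield = 21.9050 / 32.8340 * 100
Result: 66.7144 %


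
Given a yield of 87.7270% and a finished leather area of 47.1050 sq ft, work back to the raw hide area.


Formula: raw = finished * 100 / yield
Substituting: raw = 47.1050 * 100 / 87.7270
Result: 53.6950 sq ft


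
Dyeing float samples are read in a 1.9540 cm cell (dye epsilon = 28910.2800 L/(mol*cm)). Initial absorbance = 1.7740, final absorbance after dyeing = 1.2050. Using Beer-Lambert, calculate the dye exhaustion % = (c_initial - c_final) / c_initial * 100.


c_initial = A_i / (epsilon * l) = 1.7740 / (28910.2800 * 1.9540) = 3.1403e-05 mol/L
c_final = A_f / (epsilon * l) = 1.2050 / (28910.2800 * 1.9540) = 2.1331e-05 mol/L
Exhaustion = (c_initial - c_final) / c_initial * 100 = (3.1403e-05 - 2.1331e-05) / 3.1403e-05 * 100 = 32.0744 %


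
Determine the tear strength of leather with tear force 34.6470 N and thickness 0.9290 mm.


Formula: Tear strength = force / thickness
Substituting: Tear strength = 34.6470 / 0.9290
Result: 37.2949 N/mm


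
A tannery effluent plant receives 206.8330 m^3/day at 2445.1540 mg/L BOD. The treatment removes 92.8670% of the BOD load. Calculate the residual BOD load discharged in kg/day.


Load_in = volume * conc / 1000 = 206.8330 * 2445.1540 / 1000 = 505.7385 kg/day
Removed = Load_in * eff / 100 = 505.7385 * 92.8670 / 100 = 469.6642 kg/day
Load_out = Load_in - Removed = 505.7385 - 469.6642 = 36.0743 kg/day


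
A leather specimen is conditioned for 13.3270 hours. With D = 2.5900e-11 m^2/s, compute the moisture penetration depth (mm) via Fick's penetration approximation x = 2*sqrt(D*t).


t = 13.3270 hr * 3600 = 47977.2000 s
D * t = 2.5900e-11 * 47977.2000 = 1.2426e-06
x = 2 * sqrt(D*t) = 2 * sqrt(1.2426e-06) = 0.00222945 m = 2.2294 mm


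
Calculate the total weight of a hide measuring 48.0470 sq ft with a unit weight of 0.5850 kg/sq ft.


Formula: Weight = area * weight_per_sqft
Substituting: Weight = 48.0470 * 0.5850
Result: 28.1075 kg


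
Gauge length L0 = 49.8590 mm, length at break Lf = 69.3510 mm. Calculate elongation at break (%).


Formula: Elongation = (Lf - L0) / L0 * 100
Substituting: Elongation = (69.3510 - 49.8590) / 49.8590 * 100
Result: 39.0942 %


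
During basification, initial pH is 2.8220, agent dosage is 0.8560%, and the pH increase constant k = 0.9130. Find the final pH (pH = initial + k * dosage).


Formula: pH_final = pH_initial + k * base_pct
Substituting: pH_final = 2.8220 + 0.9130 * 0.8560
Result: 3.6035


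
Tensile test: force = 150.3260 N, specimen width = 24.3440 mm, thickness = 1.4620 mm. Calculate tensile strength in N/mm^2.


Formula: TS = force / (width * thickness)
Substituting: TS = 150.3260 / (24.3440 * 1.4620)
Result: 4.2237 N/mm^2


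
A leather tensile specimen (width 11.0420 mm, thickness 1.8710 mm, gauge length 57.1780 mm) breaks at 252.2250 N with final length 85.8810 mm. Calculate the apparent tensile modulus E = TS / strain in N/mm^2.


TS = F / (w * t) = 252.2250 / (11.0420 * 1.8710) = 12.2086 N/mm^2
strain = (Lf - L0) / L0 = (85.8810 - 57.1780) / 57.1780 = 0.5020
E = TS / strain = 12.2086 / 0.5020 = 24.3203 N/mm^2


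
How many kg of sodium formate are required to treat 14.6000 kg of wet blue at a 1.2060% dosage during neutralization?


Formula: Neutralizer = substrate * pct / 100
Substituting: Neutralizer = 14.6000 * 1.2060 / 100
Result: 0.1761 kg


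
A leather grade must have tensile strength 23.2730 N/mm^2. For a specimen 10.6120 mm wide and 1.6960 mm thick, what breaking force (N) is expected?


Formula: F = TS * w * t
Substituting: F = 23.2730 * 10.6120 * 1.6960
Result: 418.8663 N


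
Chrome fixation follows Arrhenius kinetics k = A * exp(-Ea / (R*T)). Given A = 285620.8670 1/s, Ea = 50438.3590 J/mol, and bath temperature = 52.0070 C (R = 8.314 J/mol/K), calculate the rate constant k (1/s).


T_K = T_C + 273.15 = 52.0070 + 273.15 = 325.1570 K
exponent = -Ea / (R * T_K) = -50438.3590 / (8.314 * 325.1570) = -18.6577
k = A * exp(exponent) = 285620.8670 * exp(-18.6577) = 0.00225351 1/s


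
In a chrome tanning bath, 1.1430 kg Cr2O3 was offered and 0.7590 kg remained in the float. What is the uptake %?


Formula: Uptake = (offered - residual) / offered * 100
Substituting: Uptake = (1.1430 - 0.7590) / 1.1430 * 100
Result: 33.5958 %


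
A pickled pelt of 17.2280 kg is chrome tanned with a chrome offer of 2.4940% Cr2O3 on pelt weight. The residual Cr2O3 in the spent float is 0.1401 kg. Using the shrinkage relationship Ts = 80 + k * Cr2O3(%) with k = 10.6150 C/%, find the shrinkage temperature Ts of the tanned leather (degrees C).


Offered = pelt * offer_pct / 100 = 17.2280 * 2.4940 / 100 = 0.4297 kg
Uptake = offered - residual = 0.4297 - 0.1401 = 0.2896 kg
Cr2O3% on pelt = uptake / pelt * 100 = 0.2896 / 17.2280 * 100 = 1.6808 %
Ts = 80 + k * Cr2O3% = 80 + 10.6150 * 1.6808 = 97.8416 C


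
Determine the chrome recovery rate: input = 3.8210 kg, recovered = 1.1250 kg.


Formula: Recovery = recovered / input * 100
Substituting: Recovery = 1.1250 / 3.8210 * 100
Result: 29.4426 %


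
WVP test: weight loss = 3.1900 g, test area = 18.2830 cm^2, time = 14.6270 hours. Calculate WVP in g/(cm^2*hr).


Formula: WVP = loss / (area * time)
Substituting: WVP = 3.1900 / (18.2830 * 14.6270)
Result: 0.0119286 g/(cm^2*hr)


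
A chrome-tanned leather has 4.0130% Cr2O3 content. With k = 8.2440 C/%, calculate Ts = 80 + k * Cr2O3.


Formula: Ts = 80 + k * Cr2O3
Substituting: Ts = 80 + 8.2440 * 4.0130
Result: 113.0832 C


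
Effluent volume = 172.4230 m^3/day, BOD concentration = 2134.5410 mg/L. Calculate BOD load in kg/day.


Formula: BOD_load = volume * conc / 1000
Substituting: BOD_load = 172.4230 * 2134.5410 / 1000
Result: 368.0440 kg/day


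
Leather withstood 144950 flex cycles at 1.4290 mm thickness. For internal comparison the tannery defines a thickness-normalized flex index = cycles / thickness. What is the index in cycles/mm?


Formula: Index = cycles / thickness
Substituting: Index = 144950 / 1.4290
Result: 101434.5696 cycles/mm


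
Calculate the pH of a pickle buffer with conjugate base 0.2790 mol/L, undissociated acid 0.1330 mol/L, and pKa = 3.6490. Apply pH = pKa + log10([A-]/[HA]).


ratio = [A-] / [HA] = 0.2790 / 0.1330 = 2.0977
log10(ratio) = 0.3218
pH = pKa + log10(ratio) = 3.6490 + 0.3218 = 3.9708


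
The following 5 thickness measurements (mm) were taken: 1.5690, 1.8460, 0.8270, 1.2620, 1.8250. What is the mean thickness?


Formula: Average = sum / n
Substituting: Average = 7.3290 / 5
Result: 1.4658 mm


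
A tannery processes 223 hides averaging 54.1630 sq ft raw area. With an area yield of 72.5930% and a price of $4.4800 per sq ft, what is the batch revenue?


Raw_total = N * avg_area = 223 * 54.1630 = 12078.3490 sq ft
Finished = Raw_total * yield / 100 = 12078.3490 * 72.5930 / 100 = 8768.0359 sq ft
Value = Finished * price = 8768.0359 * 4.4800 = 39280.8008 $


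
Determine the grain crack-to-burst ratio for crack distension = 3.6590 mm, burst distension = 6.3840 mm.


Formula: Ratio = crack / burst
Substituting: Ratio = 3.6590 / 6.3840
Result: 0.5732


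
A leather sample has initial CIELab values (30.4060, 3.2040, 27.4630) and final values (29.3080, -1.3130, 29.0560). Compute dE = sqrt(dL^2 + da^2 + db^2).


dL = -1.0980, da = -4.5170, db = 1.5930
dE = sqrt((-1.0980)^2 + (-4.5170)^2 + 1.5930^2) = 4.9139


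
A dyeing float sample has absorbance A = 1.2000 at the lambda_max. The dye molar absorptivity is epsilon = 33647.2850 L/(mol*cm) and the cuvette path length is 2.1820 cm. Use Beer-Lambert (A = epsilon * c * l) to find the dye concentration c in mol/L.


Formula: c = A / (epsilon * l)
Substituting: c = 1.2000 / (33647.2850 * 2.1820)
Result: 1.6345e-05 mol/L


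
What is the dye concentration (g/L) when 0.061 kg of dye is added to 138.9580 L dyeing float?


Formula: Conc = dye_mass(kg) / volume(L) * 1000
Substituting: Conc = 0.061 / 138.9580 * 1000
Result: 0.4390 g/L


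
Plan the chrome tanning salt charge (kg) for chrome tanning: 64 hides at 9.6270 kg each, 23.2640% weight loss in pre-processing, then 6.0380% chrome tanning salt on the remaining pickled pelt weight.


Total_raw = N * avg_wt = 64 * 9.6270 = 616.1280 kg
Substrate = Total_raw * (1 - loss/100) = 616.1280 * (1 - 23.2640/100) = 472.7920 kg
Chrome = Substrate * pct / 100 = 472.7920 * 6.0380 / 100 = 28.5472 kg


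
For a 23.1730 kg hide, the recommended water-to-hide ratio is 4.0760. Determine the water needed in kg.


Formula: Water = hide_weight * ratio
Substituting: Water = 23.1730 * 4.0760
Result: 94.4531 kg


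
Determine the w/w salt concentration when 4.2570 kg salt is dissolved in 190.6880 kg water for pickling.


Formula: Conc = salt / (water + salt) * 100
Substituting: Conc = 4.2570 / (190.6880 + 4.2570) * 100
Result: 2.1837 %


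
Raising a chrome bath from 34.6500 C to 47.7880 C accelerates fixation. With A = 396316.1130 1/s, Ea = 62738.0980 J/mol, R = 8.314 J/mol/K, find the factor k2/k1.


T1 = 34.6500 + 273.15 = 307.8000 K; T2 = 47.7880 + 273.15 = 320.9380 K
k1 = A * exp(-Ea/(R*T1)) = 396316.1130 * exp(-62738.0980/(8.314*307.8000)) = 8.9290e-06 1/s
k2 = A * exp(-Ea/(R*T2)) = 396316.1130 * exp(-62738.0980/(8.314*320.9380)) = 2.4359e-05 1/s
k2/k1 = 2.4359e-05 / 8.9290e-06 = 2.7281


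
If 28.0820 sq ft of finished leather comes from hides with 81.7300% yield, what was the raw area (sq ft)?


Formula: raw = finished * 100 / yield
Substituting: raw = 28.0820 * 100 / 81.7300
Result: 34.3595 sq ft


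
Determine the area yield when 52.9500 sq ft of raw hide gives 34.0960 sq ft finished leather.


Formula: Yield = finished / raw * 100
Substituting: Yield = 34.0960 / 52.9500 * 100
Result: 64.3928 %


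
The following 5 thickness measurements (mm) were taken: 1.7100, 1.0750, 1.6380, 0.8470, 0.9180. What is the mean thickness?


Formula: Average = sum / n
Substituting: Average = 6.1880 / 5
Result: 1.2376 mm


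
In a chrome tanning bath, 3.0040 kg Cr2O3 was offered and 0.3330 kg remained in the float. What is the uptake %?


Formula: Uptake = (offered - residual) / offered * 100
Substituting: Uptake = (3.0040 - 0.3330) / 3.0040 * 100
Result: 88.9148 %


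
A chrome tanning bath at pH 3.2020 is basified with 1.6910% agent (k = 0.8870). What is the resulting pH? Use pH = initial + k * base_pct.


Formula: pH_final = pH_initial + k * base_pct
Substituting: pH_final = 3.2020 + 0.8870 * 1.6910
Result: 4.7019


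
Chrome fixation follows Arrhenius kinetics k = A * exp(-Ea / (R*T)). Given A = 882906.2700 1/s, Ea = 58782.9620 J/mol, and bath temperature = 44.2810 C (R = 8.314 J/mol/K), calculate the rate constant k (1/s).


T_K = T_C + 273.15 = 44.2810 + 273.15 = 317.4310 K
exponent = -Ea / (R * T_K) = -58782.9620 / (8.314 * 317.4310) = -22.2737
k = A * exp(exponent) = 882906.2700 * exp(-22.2737) = 1.8732e-04 1/s


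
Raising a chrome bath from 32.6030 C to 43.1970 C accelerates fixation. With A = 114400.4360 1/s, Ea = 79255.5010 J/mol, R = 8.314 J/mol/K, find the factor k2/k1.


T1 = 32.6030 + 273.15 = 305.7530 K; T2 = 43.1970 + 273.15 = 316.3470 K
k1 = A * exp(-Ea/(R*T1)) = 114400.4360 * exp(-79255.5010/(8.314*305.7530)) = 3.2960e-09 1/s
k2 = A * exp(-Ea/(R*T2)) = 114400.4360 * exp(-79255.5010/(8.314*316.3470)) = 9.3633e-09 1/s
k2/k1 = 9.3633e-09 / 3.2960e-09 = 2.8409


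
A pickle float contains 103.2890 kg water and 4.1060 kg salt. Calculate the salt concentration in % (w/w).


Formula: Conc = salt / (water + salt) * 100
Substituting: Conc = 4.1060 / (103.2890 + 4.1060) * 100
Result: 3.8233 %


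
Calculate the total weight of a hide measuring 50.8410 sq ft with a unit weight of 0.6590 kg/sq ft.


Formula: Weight = area * weight_per_sqft
Substituting: Weight = 50.8410 * 0.6590
Result: 33.5042 kg


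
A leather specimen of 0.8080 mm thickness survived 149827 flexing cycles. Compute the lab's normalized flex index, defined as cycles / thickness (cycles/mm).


Formula: Index = cycles / thickness
Substituting: Index = 149827 / 0.8080
Result: 185429.4554 cycles/mm
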